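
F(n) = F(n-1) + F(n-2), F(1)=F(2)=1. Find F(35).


Fibonacci sequence: 1, 1, 2, 3, 5, 8, 13, 21, 34, 55, 89, ...
F(35) = 9227465

F(35) = 9227465


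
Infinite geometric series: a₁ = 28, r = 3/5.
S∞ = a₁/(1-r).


S∞ = a₁/(1-r) = 28/(1 - 3/5)
= 28/(2/5)
= 70

S∞ = 70


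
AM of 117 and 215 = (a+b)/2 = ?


AM = (117 + 215)/2 = 332/2 = 166

AM = 166


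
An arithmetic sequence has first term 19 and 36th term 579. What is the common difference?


d = (aₙ - a₁)/(n-1)
= (579 - 19)/(36-1)
= 560/35 = 16

d = 16


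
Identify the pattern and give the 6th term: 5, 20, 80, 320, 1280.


Pattern: geometric (r=4)
Terms: 5, 20, 80, 320, 1280
Next term = 5120

Next term = 5120


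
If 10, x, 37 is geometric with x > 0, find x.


GM = √(10×37) = √370 = 19.2354

GM = 19.2354


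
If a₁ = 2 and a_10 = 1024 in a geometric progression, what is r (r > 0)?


r^(n-1) = aₙ/a₁
r^9 = 1024/2 = 512
r = 512^(1/9)
= 2

r = 2


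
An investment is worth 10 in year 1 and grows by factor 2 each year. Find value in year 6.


aₙ = a₁·r^(n-1)
= 10×2^5
= 10×32
= 320

a_6 = 320


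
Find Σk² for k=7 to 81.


Σₖ₌7^81 k² = Σₖ₌₁^81 k² − Σₖ₌₁^6 k²
= 81·82·163/6 − 6·7·13/6
= 180441 − 91 = 180350

Σk² = 180350


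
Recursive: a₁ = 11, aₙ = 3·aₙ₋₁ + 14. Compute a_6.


Computing step by step:
a_1 = 11
a_2 = 47
a_3 = 155
a_4 = 479
a_5 = 1451
a_6 = 4367


a_6 = 4367


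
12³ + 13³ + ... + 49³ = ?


Σₖ₌12^49 k³ = [49·50/2]² − [11·12/2]²
= 1500625 − 4356 = 1496269

Σk³ = 1496269


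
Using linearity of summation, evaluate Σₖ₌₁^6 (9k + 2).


Σ(9k+2) = 9·Σk + 2·n
= 9·21 + 2·6
= 189 + 12 = 201

Σ = 201


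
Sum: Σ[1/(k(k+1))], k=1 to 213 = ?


1/(k(k+1)) = 1/k - 1/(k+1) (partial fractions)
Telescoping: Σ = 1 - 1/214 = 213/214

Sum = 213/214


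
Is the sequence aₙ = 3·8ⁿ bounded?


aₙ = 3·8ⁿ → as n→∞, aₙ→∞ (since base 8 > 1)
No finite upper bound exists
The sequence is UNBOUNDED

Unbounded (aₙ → ∞ as n → ∞)


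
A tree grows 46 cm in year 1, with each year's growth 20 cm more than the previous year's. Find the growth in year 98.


aₙ = a₁ + (n-1)d
= 46 + (98-1)×20
= 46 + 1940
= 1986

a_98 = 1986


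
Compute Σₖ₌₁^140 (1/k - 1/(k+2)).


Telescoping with gap 2: two head and two tail terms survive.
= (1 + 1/2) - (1/141 + 1/142)
= 3/2 - 1/141 - 1/142 = 14875/10011

Sum = 14875/10011


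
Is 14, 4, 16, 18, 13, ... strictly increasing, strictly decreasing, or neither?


Differences: -10, 12, 2, -5
Difference at position 2 is +12 (> 0) but position 1 is -10 (< 0) — sequence both rises and falls
→ NOT monotonic

Not monotonic


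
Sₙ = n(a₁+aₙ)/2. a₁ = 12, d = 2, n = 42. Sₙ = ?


aₙ = 12 + (42-1)×2 = 94
Sₙ = n(a₁+aₙ)/2 = 42×(12+94)/2
= 42×106/2 = 2226

S_42 = 2226


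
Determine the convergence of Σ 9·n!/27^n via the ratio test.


aₙ = 9·n!/27^n
a_{n+1}/aₙ = (n+1)!/27^(n+1) × 27^n/n!  (constant 9 cancels)
= (n+1)/27
L = lim(n→∞) (n+1)/27 = ∞
L > 1 → series DIVERGES

Diverges (ratio test: L = ∞ > 1)


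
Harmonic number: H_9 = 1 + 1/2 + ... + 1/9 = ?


H_9 = 1/1 + 1/2 + 1/3 + 1/4 + 1/5 + 1/6 + 1/7 + 1/8 + 1/9
= 7129/2520
≈ 2.829

H_9 = 7129/2520 ≈ 2.829


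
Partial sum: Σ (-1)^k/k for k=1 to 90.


S = -1 + 1/2 - 1/3 + 1/4 - 1/5 + 1/6 - 1/7 + 1/8 ± ...
= -0.6876
(Full series converges to -ln(2) ≈ -0.6931)

S_90 = -0.6876


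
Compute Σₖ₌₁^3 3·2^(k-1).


Sₙ = 3×(2^3 - 1)/(2 - 1)
= 3×(8 - 1)/1
= 3×7/1
= 21

S_3 = 21


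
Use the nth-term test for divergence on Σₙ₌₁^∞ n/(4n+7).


lim(n→∞) n/(4n+7) = 1/4 = 1/4  (divide numerator and denominator by n)
lim aₙ = 1/4 ≠ 0 → series DIVERGES

Diverges (lim aₙ = 1/4 ≠ 0)


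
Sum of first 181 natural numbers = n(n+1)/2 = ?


n(n+1)/2 = 181×182/2 = 32942/2 = 16471

Σk = 16471


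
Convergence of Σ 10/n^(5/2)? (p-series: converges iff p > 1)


p-series test: Σ c/n^p converges if p > 1, diverges if p ≤ 1 (constant c > 0 doesn't affect convergence).
p = 5/2
5/2 > 1 → CONVERGES

Converges (p = 5/2 > 1)


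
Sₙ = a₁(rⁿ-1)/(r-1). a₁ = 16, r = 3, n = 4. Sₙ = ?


Sₙ = 16×(3^4 - 1)/(3 - 1)
= 16×(81 - 1)/2
= 16×80/2
= 640

S_4 = 640


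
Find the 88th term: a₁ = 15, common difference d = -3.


aₙ = a₁ + (n-1)d
= 15 + (88-1)×-3
= 15 - 261
= -246

a_88 = -246


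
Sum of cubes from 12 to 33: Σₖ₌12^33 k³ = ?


Σₖ₌12^33 k³ = [33·34/2]² − [11·12/2]²
= 314721 − 4356 = 310365

Σk³ = 310365


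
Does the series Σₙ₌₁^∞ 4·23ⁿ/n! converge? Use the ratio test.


aₙ = 4·23^n/n!
a_{n+1}/aₙ = 23^(n+1)/(n+1)! × n!/23^n  (constant 4 cancels)
= 23/(n+1)
L = lim(n→∞) 23/(n+1) = 0
L < 1 → series CONVERGES

Converges (ratio test: L = 0 < 1)


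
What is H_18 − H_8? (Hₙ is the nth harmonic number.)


Σₖ₌9^18 1/k = 1/9 + 1/10 + 1/11 + 1/12 + 1/13 + 1/14 + 1/15 + 1/16 + 1/17 + 1/18
= 634871/816816
≈ 0.7773

Sum = 634871/816816 ≈ 0.7773


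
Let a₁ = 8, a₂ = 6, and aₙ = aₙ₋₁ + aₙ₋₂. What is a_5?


Computing iteratively: 8, 6, 14, 20, 34
a_5 = 34

a_5 = 34


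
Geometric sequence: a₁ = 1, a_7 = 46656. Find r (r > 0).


r^(n-1) = aₙ/a₁
r^6 = 46656/1 = 46656
r = 46656^(1/6)
= ±6; taking r > 0 gives r = 6

r = 6


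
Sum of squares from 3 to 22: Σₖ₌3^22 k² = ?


Σₖ₌3^22 k² = Σₖ₌₁^22 k² − Σₖ₌₁^2 k²
= 22·23·45/6 − 2·3·5/6
= 3795 − 5 = 3790

Σk² = 3790


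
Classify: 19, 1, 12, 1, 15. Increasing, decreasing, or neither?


Differences: -18, 11, -11, 14
Difference at position 2 is +11 (> 0) but position 1 is -18 (< 0) — sequence both rises and falls
→ NOT monotonic

Not monotonic


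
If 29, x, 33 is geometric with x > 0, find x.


GM = √(29×33) = √957 = 30.9354

GM = 30.9354


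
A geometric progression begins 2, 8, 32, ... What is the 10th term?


aₙ = a₁·r^(n-1)
= 2×4^9
= 2×262144
= 524288

a_10 = 524288


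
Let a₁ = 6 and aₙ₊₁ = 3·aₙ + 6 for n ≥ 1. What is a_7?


Computing step by step:
a_1 = 6
a_2 = 24
a_3 = 78
a_4 = 240
a_5 = 726
a_6 = 2184
a_7 = 6558


a_7 = 6558


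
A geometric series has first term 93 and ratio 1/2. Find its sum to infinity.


S∞ = a₁/(1-r) = 93/(1 - 1/2)
= 93/(1/2)
= 186

S∞ = 186


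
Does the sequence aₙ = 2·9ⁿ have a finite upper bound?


aₙ = 2·9ⁿ → as n→∞, aₙ→∞ (since base 9 > 1)
No finite upper bound exists
The sequence is UNBOUNDED

Unbounded (aₙ → ∞ as n → ∞)


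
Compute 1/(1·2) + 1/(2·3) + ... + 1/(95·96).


1/(k(k+1)) = 1/k - 1/(k+1) (partial fractions)
Telescoping: Σ = 1 - 1/96 = 95/96

Sum = 95/96


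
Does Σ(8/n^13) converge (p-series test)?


p-series test: Σ c/n^p converges if p > 1, diverges if p ≤ 1 (constant c > 0 doesn't affect convergence).
p = 13
13 > 1 → CONVERGES

Converges (p = 13 > 1)


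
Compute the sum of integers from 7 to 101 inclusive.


Σₖ₌7^101 k = Σₖ₌₁^101 k − Σₖ₌₁^6 k
= 101·102/2 − 6·7/2
= 5151 − 21 = 5130

Σk = 5130


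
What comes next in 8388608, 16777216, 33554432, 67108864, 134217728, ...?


Pattern: powers of 2: 2ⁿ
Terms: 8388608, 16777216, 33554432, 67108864, 134217728
Next term = 268435456

Next term = 268435456


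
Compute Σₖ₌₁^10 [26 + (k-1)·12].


aₙ = 26 + (10-1)×12 = 134
Sₙ = n(a₁+aₙ)/2 = 10×(26+134)/2
= 10×160/2 = 800

S_10 = 800


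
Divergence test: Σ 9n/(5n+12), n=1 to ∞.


lim(n→∞) 9n/(5n+12) = 9/5 = 9/5  (divide numerator and denominator by n)
lim aₙ = 9/5 ≠ 0 → series DIVERGES

Diverges (lim aₙ = 9/5 ≠ 0)


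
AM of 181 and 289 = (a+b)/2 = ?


AM = (181 + 289)/2 = 470/2 = 235

AM = 235


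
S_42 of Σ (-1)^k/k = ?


S = -1 + 1/2 - 1/3 + 1/4 - 1/5 + 1/6 - 1/7 + 1/8 ± ...
= -0.6814
(Full series converges to -ln(2) ≈ -0.6931)

S_42 = -0.6814


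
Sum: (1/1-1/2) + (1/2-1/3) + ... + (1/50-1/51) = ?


Telescoping: adjacent terms cancel.
= 1/1 - 1/51
= 1 - 1/51 = 50/51

Sum = 50/51


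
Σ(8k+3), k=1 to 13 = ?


Σ(8k+3) = 8·Σk + 3·n
= 8·91 + 3·13
= 728 + 39 = 767

Σ = 767


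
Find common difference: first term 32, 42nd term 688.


d = (aₙ - a₁)/(n-1)
= (688 - 32)/(42-1)
= 656/41 = 16

d = 16


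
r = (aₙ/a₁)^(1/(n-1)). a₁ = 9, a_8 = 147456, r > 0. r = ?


r^(n-1) = aₙ/a₁
r^7 = 147456/9 = 16384
r = 16384^(1/7)
= 4

r = 4


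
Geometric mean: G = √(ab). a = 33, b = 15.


GM = √(33×15) = √495 = 22.2486

GM = 22.2486


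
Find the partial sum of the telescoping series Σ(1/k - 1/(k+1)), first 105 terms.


Telescoping: adjacent terms cancel.
= 1/1 - 1/106
= 1 - 1/106 = 105/106

Sum = 105/106


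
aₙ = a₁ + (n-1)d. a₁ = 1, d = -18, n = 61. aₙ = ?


aₙ = a₁ + (n-1)d
= 1 + (61-1)×-18
= 1 - 1080
= -1079

a_61 = -1079


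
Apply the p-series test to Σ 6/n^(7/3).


p-series test: Σ c/n^p converges if p > 1, diverges if p ≤ 1 (constant c > 0 doesn't affect convergence).
p = 7/3
7/3 > 1 → CONVERGES

Converges (p = 7/3 > 1)


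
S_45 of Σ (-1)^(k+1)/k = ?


S = 1 - 1/2 + 1/3 - 1/4 + 1/5 - 1/6 + 1/7 - 1/8 ± ...
= 0.7041
(Full series converges to +ln(2) ≈ +0.6931)

S_45 = 0.7041


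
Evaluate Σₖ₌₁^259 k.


n(n+1)/2 = 259×260/2 = 67340/2 = 33670

Σk = 33670


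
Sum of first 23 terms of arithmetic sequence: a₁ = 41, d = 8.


aₙ = 41 + (23-1)×8 = 217
Sₙ = n(a₁+aₙ)/2 = 23×(41+217)/2
= 23×258/2 = 2967

S_23 = 2967


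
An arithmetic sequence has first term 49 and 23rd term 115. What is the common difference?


d = (aₙ - a₁)/(n-1)
= (115 - 49)/(23-1)
= 66/22 = 3

d = 3


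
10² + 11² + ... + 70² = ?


Σₖ₌10^70 k² = Σₖ₌₁^70 k² − Σₖ₌₁^9 k²
= 70·71·141/6 − 9·10·19/6
= 116795 − 285 = 116510

Σk² = 116510


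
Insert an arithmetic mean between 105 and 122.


AM = (105 + 122)/2 = 227/2 = 113.5

AM = 113.5


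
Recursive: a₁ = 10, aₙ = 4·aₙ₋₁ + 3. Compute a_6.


Computing step by step:
a_1 = 10
a_2 = 43
a_3 = 175
a_4 = 703
a_5 = 2815
a_6 = 11263


a_6 = 11263


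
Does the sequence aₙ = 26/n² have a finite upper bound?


a₁ = 26, a₂ = 26/4, a₃ = 26/9, ...
0 < aₙ ≤ 26 for all n ≥ 1
The sequence IS bounded

Bounded (0 < aₙ ≤ 26)


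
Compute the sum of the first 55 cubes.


n(n+1)/2 = 55×56/2 = 1540
Σk³ = 1540² = 2371600

Σk³ = 2371600


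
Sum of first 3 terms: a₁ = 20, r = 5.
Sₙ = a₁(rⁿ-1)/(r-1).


Sₙ = 20×(5^3 - 1)/(5 - 1)
= 20×(125 - 1)/4
= 20×124/4
= 620

S_3 = 620


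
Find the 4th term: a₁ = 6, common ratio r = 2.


aₙ = a₁·r^(n-1)
= 6×2^3
= 6×8
= 48

a_4 = 48


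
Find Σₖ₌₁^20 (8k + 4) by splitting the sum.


Σ(8k+4) = 8·Σk + 4·n
= 8·210 + 4·20
= 1680 + 80 = 1760

Σ = 1760


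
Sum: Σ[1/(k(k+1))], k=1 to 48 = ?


1/(k(k+1)) = 1/k - 1/(k+1) (partial fractions)
Telescoping: Σ = 1 - 1/49 = 48/49

Sum = 48/49


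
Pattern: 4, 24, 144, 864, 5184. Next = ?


Pattern: geometric (r=6)
Terms: 4, 24, 144, 864, 5184
Next term = 31104

Next term = 31104


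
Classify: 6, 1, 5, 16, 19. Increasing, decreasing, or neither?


Differences: -5, 4, 11, 3
Difference at position 2 is +4 (> 0) but position 1 is -5 (< 0) — sequence both rises and falls
→ NOT monotonic

Not monotonic


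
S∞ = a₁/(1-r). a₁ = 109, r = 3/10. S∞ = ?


S∞ = a₁/(1-r) = 109/(1 - 3/10)
= 109/(7/10)
= 1090/7

S∞ = 1090/7


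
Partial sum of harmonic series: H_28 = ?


H_28 = 1/1 + 1/2 + 1/3 + ... + 1/28
= 315404588903/80313433200
≈ 3.9272

H_28 = 315404588903/80313433200 ≈ 3.9272


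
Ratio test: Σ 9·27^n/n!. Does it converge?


aₙ = 9·27^n/n!
a_{n+1}/aₙ = 27^(n+1)/(n+1)! × n!/27^n  (constant 9 cancels)
= 27/(n+1)
L = lim(n→∞) 27/(n+1) = 0
L < 1 → series CONVERGES

Converges (ratio test: L = 0 < 1)


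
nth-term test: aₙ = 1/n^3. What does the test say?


lim(n→∞) 1/n^3 = 0
lim aₙ = 0 → nth-term test is INCONCLUSIVE
(Need other tests; this is actually a convergent p-series with p=3 > 1)

Inconclusive (lim aₙ = 0; need another test)


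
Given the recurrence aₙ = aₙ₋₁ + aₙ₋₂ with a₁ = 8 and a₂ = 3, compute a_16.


Computing iteratively: 8, 3, 11, 14, 25, 39, 64, 103, 167, 270, 437, 707, ...
a_16 = 4846

a_16 = 4846


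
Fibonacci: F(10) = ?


Fibonacci sequence: 1, 1, 2, 3, 5, 8, 13, 21, 34, 55
F(10) = 55

F(10) = 55


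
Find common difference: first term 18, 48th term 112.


d = (aₙ - a₁)/(n-1)
= (112 - 18)/(48-1)
= 94/47 = 2

d = 2


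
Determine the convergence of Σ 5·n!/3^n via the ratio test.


aₙ = 5·n!/3^n
a_{n+1}/aₙ = (n+1)!/3^(n+1) × 3^n/n!  (constant 5 cancels)
= (n+1)/3
L = lim(n→∞) (n+1)/3 = ∞
L > 1 → series DIVERGES

Diverges (ratio test: L = ∞ > 1)


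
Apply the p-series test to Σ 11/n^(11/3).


p-series test: Σ c/n^p converges if p > 1, diverges if p ≤ 1 (constant c > 0 doesn't affect convergence).
p = 11/3
11/3 > 1 → CONVERGES

Converges (p = 11/3 > 1)


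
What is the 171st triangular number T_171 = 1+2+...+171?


n(n+1)/2 = 171×172/2 = 29412/2 = 14706

Σk = 14706


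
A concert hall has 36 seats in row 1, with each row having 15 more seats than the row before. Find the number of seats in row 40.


aₙ = a₁ + (n-1)d
= 36 + (40-1)×15
= 36 + 585
= 621

a_40 = 621


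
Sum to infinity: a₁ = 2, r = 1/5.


S∞ = a₁/(1-r) = 2/(1 - 1/5)
= 2/(4/5)
= 5/2

S∞ = 5/2


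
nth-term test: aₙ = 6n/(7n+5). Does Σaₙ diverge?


lim(n→∞) 6n/(7n+5) = 6/7 = 6/7  (divide numerator and denominator by n)
lim aₙ = 6/7 ≠ 0 → series DIVERGES

Diverges (lim aₙ = 6/7 ≠ 0)


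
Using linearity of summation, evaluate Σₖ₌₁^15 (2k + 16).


Σ(2k+16) = 2·Σk + 16·n
= 2·120 + 16·15
= 240 + 240 = 480

Σ = 480


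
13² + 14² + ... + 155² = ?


Σₖ₌13^155 k² = Σₖ₌₁^155 k² − Σₖ₌₁^12 k²
= 155·156·311/6 − 12·13·25/6
= 1253330 − 650 = 1252680

Σk² = 1252680


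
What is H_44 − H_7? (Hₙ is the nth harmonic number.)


Σₖ₌8^44 1/k = 1/8 + 1/9 + 1/10 + ... + 1/44
= 16765630606168108789/9419588158802421600
≈ 1.7799

Sum = 16765630606168108789/9419588158802421600 ≈ 1.7799


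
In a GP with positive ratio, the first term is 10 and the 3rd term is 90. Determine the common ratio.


r^(n-1) = aₙ/a₁
r^2 = 90/10 = 9
r = 9^(1/2)
= ±3; taking r > 0 gives r = 3

r = 3


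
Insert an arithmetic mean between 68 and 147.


AM = (68 + 147)/2 = 215/2 = 107.5

AM = 107.5


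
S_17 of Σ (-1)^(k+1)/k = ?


S = 1 - 1/2 + 1/3 - 1/4 + 1/5 - 1/6 + 1/7 - 1/8 ± ...
= 0.7217
(Full series converges to +ln(2) ≈ +0.6931)

S_17 = 0.7217


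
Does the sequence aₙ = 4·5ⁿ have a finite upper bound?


aₙ = 4·5ⁿ → as n→∞, aₙ→∞ (since base 5 > 1)
No finite upper bound exists
The sequence is UNBOUNDED

Unbounded (aₙ → ∞ as n → ∞)


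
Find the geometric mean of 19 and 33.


GM = √(19×33) = √627 = 25.04

GM = 25.04


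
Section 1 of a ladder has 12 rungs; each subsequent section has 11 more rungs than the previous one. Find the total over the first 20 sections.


aₙ = 12 + (20-1)×11 = 221
Sₙ = n(a₁+aₙ)/2 = 20×(12+221)/2
= 20×233/2 = 2330

S_20 = 2330


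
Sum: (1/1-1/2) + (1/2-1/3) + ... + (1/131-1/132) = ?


Telescoping: adjacent terms cancel.
= 1/1 - 1/132
= 1 - 1/132 = 131/132

Sum = 131/132


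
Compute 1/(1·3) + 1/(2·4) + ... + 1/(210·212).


1/(k(k+2)) = (1/2)·(1/k - 1/(k+2)) (partial fractions)
Telescoping: Σ = (1/2)·(1 + 1/2 - 1/211 - 1/212) = 66675/89464

Sum = 66675/89464


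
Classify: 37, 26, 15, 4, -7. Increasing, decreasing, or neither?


Differences: -11, -11, -11, -11
All differences < 0 → strictly DECREASING

Monotonically decreasing


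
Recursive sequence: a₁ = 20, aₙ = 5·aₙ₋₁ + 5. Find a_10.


Computing step by step:
a_1 = 20
a_2 = 105
a_3 = 530
a_4 = 2655
a_5 = 13280
a_6 = 66405
a_7 = 332030
a_8 = 1660155
a_9 = 8300780
a_10 = 41503905


a_10 = 41503905


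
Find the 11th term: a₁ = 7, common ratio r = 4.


aₙ = a₁·r^(n-1)
= 7×4^10
= 7×1048576
= 7340032

a_11 = 7340032


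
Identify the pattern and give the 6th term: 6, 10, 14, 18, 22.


Pattern: arithmetic (d=4)
Terms: 6, 10, 14, 18, 22
Next term = 26

Next term = 26


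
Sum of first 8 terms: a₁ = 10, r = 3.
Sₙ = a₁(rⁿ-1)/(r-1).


Sₙ = 10×(3^8 - 1)/(3 - 1)
= 10×(6561 - 1)/2
= 10×6560/2
= 32800

S_8 = 32800


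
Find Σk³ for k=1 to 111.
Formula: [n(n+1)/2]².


n(n+1)/2 = 111×112/2 = 6216
Σk³ = 6216² = 38638656

Σk³ = 38638656


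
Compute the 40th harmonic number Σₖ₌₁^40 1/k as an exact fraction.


H_40 = 1/1 + 1/2 + 1/3 + ... + 1/40
= 2078178381193813/485721041551200
≈ 4.2785

H_40 = 2078178381193813/485721041551200 ≈ 4.2785


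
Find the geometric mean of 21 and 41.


GM = √(21×41) = √861 = 29.3428

GM = 29.3428


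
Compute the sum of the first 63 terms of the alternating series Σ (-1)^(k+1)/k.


S = 1 - 1/2 + 1/3 - 1/4 + 1/5 - 1/6 + 1/7 - 1/8 ± ...
= 0.701
(Full series converges to +ln(2) ≈ +0.6931)

S_63 = 0.701


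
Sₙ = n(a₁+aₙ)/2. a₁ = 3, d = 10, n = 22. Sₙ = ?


aₙ = 3 + (22-1)×10 = 213
Sₙ = n(a₁+aₙ)/2 = 22×(3+213)/2
= 22×216/2 = 2376

S_22 = 2376


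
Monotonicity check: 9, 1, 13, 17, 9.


Differences: -8, 12, 4, -8
Difference at position 2 is +12 (> 0) but position 1 is -8 (< 0) — sequence both rises and falls
→ NOT monotonic

Not monotonic


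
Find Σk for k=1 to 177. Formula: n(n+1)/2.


n(n+1)/2 = 177×178/2 = 31506/2 = 15753

Σk = 15753


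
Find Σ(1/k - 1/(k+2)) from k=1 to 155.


Telescoping with gap 2: two head and two tail terms survive.
= (1 + 1/2) - (1/156 + 1/157)
= 3/2 - 1/156 - 1/157 = 36425/24492

Sum = 36425/24492


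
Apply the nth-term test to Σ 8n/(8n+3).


lim(n→∞) 8n/(8n+3) = 8/8 = 1  (divide numerator and denominator by n)
lim aₙ = 1 ≠ 0 → series DIVERGES

Diverges (lim aₙ = 1 ≠ 0)


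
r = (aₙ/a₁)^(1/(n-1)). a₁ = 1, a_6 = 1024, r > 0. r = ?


r^(n-1) = aₙ/a₁
r^5 = 1024/1 = 1024
r = 1024^(1/5)
= 4

r = 4


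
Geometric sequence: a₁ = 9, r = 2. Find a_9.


aₙ = a₁·r^(n-1)
= 9×2^8
= 9×256
= 2304

a_9 = 2304


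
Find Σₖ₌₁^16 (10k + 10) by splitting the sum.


Σ(10k+10) = 10·Σk + 10·n
= 10·136 + 10·16
= 1360 + 160 = 1520

Σ = 1520


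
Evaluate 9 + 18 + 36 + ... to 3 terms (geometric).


Sₙ = 9×(2^3 - 1)/(2 - 1)
= 9×(8 - 1)/1
= 9×7/1
= 63

S_3 = 63


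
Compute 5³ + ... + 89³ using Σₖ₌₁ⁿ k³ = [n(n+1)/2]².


Σₖ₌5^89 k³ = [89·90/2]² − [4·5/2]²
= 16040025 − 100 = 16039925

Σk³ = 16039925


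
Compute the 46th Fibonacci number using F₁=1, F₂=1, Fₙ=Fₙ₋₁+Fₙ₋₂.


Fibonacci sequence: 1, 1, 2, 3, 5, 8, 13, 21, 34, 55, 89, ...
F(46) = 1836311903

F(46) = 1836311903


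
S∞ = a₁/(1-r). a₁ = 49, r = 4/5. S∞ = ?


S∞ = a₁/(1-r) = 49/(1 - 4/5)
= 49/(1/5)
= 245

S∞ = 245


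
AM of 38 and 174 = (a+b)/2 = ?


AM = (38 + 174)/2 = 212/2 = 106

AM = 106


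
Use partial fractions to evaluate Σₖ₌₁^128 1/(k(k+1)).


1/(k(k+1)) = 1/k - 1/(k+1) (partial fractions)
Telescoping: Σ = 1 - 1/129 = 128/129

Sum = 128/129


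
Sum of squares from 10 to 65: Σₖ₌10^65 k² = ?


Σₖ₌10^65 k² = Σₖ₌₁^65 k² − Σₖ₌₁^9 k²
= 65·66·131/6 − 9·10·19/6
= 93665 − 285 = 93380

Σk² = 93380


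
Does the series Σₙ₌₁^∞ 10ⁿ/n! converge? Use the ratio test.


aₙ = 10^n/n!
a_{n+1}/aₙ = 10^(n+1)/(n+1)! × n!/10^n
= 10/(n+1)
L = lim(n→∞) 10/(n+1) = 0
L < 1 → series CONVERGES

Converges (ratio test: L = 0 < 1)


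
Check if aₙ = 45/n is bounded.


a₁ = 45, a₂ = 45/2, a₃ = 45/3, ...
0 < aₙ ≤ 45 for all n ≥ 1
Lower bound: 0, Upper bound: 45
The sequence IS bounded

Bounded (0 < aₙ ≤ 45)


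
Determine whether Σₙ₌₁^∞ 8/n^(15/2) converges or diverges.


p-series test: Σ c/n^p converges if p > 1, diverges if p ≤ 1 (constant c > 0 doesn't affect convergence).
p = 15/2
15/2 > 1 → CONVERGES

Converges (p = 15/2 > 1)


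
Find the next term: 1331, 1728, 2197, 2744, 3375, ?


Pattern: perfect cubes: n³
Terms: 1331, 1728, 2197, 2744, 3375
Next term = 4096

Next term = 4096


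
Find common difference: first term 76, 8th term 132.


d = (aₙ - a₁)/(n-1)
= (132 - 76)/(8-1)
= 56/7 = 8

d = 8


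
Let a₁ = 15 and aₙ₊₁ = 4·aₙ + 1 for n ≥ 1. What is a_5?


Computing step by step:
a_1 = 15
a_2 = 61
a_3 = 245
a_4 = 981
a_5 = 3925


a_5 = 3925


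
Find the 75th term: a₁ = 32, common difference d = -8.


aₙ = a₁ + (n-1)d
= 32 + (75-1)×-8
= 32 - 592
= -560

a_75 = -560


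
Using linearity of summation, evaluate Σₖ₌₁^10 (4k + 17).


Σ(4k+17) = 4·Σk + 17·n
= 4·55 + 17·10
= 220 + 170 = 390

Σ = 390


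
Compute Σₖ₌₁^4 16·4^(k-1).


Sₙ = 16×(4^4 - 1)/(4 - 1)
= 16×(256 - 1)/3
= 16×255/3
= 1360

S_4 = 1360


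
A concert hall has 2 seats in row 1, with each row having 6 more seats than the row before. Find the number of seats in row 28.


aₙ = a₁ + (n-1)d
= 2 + (28-1)×6
= 2 + 162
= 164

a_28 = 164


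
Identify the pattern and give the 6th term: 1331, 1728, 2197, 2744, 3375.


Pattern: perfect cubes: n³
Terms: 1331, 1728, 2197, 2744, 3375
Next term = 4096

Next term = 4096


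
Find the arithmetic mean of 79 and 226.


AM = (79 + 226)/2 = 305/2 = 152.5

AM = 152.5


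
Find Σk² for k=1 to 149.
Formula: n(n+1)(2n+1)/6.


n = 149
n(n+1)(2n+1)/6 = 149×150×299/6
= 6682650/6 = 1113775

Σk² = 1113775


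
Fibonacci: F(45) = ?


Fibonacci sequence: 1, 1, 2, 3, 5, 8, 13, 21, 34, 55, 89, ...
F(45) = 1134903170

F(45) = 1134903170


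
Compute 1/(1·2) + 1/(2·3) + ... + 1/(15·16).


1/(k(k+1)) = 1/k - 1/(k+1) (partial fractions)
Telescoping: Σ = 1 - 1/16 = 15/16

Sum = 15/16


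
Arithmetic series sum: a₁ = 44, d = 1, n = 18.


aₙ = 44 + (18-1)×1 = 61
Sₙ = n(a₁+aₙ)/2 = 18×(44+61)/2
= 18×105/2 = 945

S_18 = 945


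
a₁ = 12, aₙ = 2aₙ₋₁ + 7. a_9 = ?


Computing step by step:
a_1 = 12
a_2 = 31
a_3 = 69
a_4 = 145
a_5 = 297
a_6 = 601
a_7 = 1209
a_8 = 2425
a_9 = 4857


a_9 = 4857


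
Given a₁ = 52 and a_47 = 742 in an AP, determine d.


d = (aₙ - a₁)/(n-1)
= (742 - 52)/(47-1)
= 690/46 = 15

d = 15


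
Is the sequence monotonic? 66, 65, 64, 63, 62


Differences: -1, -1, -1, -1
All differences < 0 → strictly DECREASING

Monotonically decreasing


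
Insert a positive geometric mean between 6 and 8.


GM = √(6×8) = √48 = 6.9282

GM = 6.9282


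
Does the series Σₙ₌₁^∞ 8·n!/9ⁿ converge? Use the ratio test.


aₙ = 8·n!/9^n
a_{n+1}/aₙ = (n+1)!/9^(n+1) × 9^n/n!  (constant 8 cancels)
= (n+1)/9
L = lim(n→∞) (n+1)/9 = ∞
L > 1 → series DIVERGES

Diverges (ratio test: L = ∞ > 1)


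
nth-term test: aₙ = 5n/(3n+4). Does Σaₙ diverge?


lim(n→∞) 5n/(3n+4) = 5/3 = 5/3  (divide numerator and denominator by n)
lim aₙ = 5/3 ≠ 0 → series DIVERGES

Diverges (lim aₙ = 5/3 ≠ 0)


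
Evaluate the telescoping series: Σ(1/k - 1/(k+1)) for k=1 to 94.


Telescoping: adjacent terms cancel.
= 1/1 - 1/95
= 1 - 1/95 = 94/95

Sum = 94/95


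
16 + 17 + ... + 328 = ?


Σₖ₌16^328 k = Σₖ₌₁^328 k − Σₖ₌₁^15 k
= 328·329/2 − 15·16/2
= 53956 − 120 = 53836

Σk = 53836


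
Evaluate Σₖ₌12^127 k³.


Σₖ₌12^127 k³ = [127·128/2]² − [11·12/2]²
= 66064384 − 4356 = 66060028

Σk³ = 66060028


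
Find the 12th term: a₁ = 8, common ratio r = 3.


aₙ = a₁·r^(n-1)
= 8×3^11
= 8×177147
= 1417176

a_12 = 1417176


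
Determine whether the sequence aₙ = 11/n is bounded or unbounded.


a₁ = 11, a₂ = 11/2, a₃ = 11/3, ...
0 < aₙ ≤ 11 for all n ≥ 1
Lower bound: 0, Upper bound: 11
The sequence IS bounded

Bounded (0 < aₙ ≤ 11)


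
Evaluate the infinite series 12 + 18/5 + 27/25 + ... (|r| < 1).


S∞ = a₁/(1-r) = 12/(1 - 3/10)
= 12/(7/10)
= 120/7

S∞ = 120/7


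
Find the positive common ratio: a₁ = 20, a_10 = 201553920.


r^(n-1) = aₙ/a₁
r^9 = 201553920/20 = 10077696
r = 10077696^(1/9)
= 6

r = 6


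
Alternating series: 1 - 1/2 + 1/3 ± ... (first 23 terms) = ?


S = 1 - 1/2 + 1/3 - 1/4 + 1/5 - 1/6 + 1/7 - 1/8 ± ...
= 0.7144
(Full series converges to +ln(2) ≈ +0.6931)

S_23 = 0.7144


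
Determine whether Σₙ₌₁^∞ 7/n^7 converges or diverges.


p-series test: Σ c/n^p converges if p > 1, diverges if p ≤ 1 (constant c > 0 doesn't affect convergence).
p = 7
7 > 1 → CONVERGES

Converges (p = 7 > 1)


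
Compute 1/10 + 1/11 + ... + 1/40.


Σₖ₌10^40 1/k = 1/10 + 1/11 + 1/12 + ... + 1/40
= 100584139194439/69388720221600
≈ 1.4496

Sum = 100584139194439/69388720221600 ≈ 1.4496


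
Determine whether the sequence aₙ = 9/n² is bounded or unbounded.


a₁ = 9, a₂ = 9/4, a₃ = 9/9, ...
0 < aₙ ≤ 9 for all n ≥ 1
The sequence IS bounded

Bounded (0 < aₙ ≤ 9)


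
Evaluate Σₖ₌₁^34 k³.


n(n+1)/2 = 34×35/2 = 595
Σk³ = 595² = 354025

Σk³ = 354025


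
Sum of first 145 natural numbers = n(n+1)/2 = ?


n(n+1)/2 = 145×146/2 = 21170/2 = 10585

Σk = 10585


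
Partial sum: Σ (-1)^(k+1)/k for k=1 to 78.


S = 1 - 1/2 + 1/3 - 1/4 + 1/5 - 1/6 + 1/7 - 1/8 ± ...
= 0.6868
(Full series converges to +ln(2) ≈ +0.6931)

S_78 = 0.6868


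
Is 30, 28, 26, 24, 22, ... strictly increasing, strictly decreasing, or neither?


Differences: -2, -2, -2, -2
All differences < 0 → strictly DECREASING

Monotonically decreasing


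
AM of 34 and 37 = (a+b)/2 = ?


AM = (34 + 37)/2 = 71/2 = 35.5

AM = 35.5


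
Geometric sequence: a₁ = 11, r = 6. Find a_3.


aₙ = a₁·r^(n-1)
= 11×6^2
= 11×36
= 396

a_3 = 396


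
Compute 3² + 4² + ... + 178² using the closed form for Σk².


Σₖ₌3^178 k² = Σₖ₌₁^178 k² − Σₖ₌₁^2 k²
= 178·179·357/6 − 2·3·5/6
= 1895789 − 5 = 1895784

Σk² = 1895784


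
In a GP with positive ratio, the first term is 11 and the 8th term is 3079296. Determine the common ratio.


r^(n-1) = aₙ/a₁
r^7 = 3079296/11 = 279936
r = 279936^(1/7)
= 6

r = 6


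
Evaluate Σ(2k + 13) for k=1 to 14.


Σ(2k+13) = 2·Σk + 13·n
= 2·105 + 13·14
= 210 + 182 = 392

Σ = 392


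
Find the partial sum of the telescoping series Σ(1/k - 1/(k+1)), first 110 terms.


Telescoping: adjacent terms cancel.
= 1/1 - 1/111
= 1 - 1/111 = 110/111

Sum = 110/111


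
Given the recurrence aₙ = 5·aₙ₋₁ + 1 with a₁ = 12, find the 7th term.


Computing step by step:
a_1 = 12
a_2 = 61
a_3 = 306
a_4 = 1531
a_5 = 7656
a_6 = 38281
a_7 = 191406


a_7 = 191406


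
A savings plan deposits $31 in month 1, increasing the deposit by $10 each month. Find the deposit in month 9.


aₙ = a₁ + (n-1)d
= 31 + (9-1)×10
= 31 + 80
= 111

a_9 = 111


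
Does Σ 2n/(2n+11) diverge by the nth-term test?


lim(n→∞) 2n/(2n+11) = 2/2 = 1  (divide numerator and denominator by n)
lim aₙ = 1 ≠ 0 → series DIVERGES

Diverges (lim aₙ = 1 ≠ 0)


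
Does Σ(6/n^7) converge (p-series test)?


p-series test: Σ c/n^p converges if p > 1, diverges if p ≤ 1 (constant c > 0 doesn't affect convergence).
p = 7
7 > 1 → CONVERGES

Converges (p = 7 > 1)


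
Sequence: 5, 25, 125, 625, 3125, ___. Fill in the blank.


Pattern: geometric (r=5)
Terms: 5, 25, 125, 625, 3125
Next term = 15625

Next term = 15625


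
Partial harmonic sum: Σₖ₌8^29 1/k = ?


Σₖ₌8^29 1/k = 1/8 + 1/9 + 1/10 + ... + 1/29
= 3188050002127/2329089562800
≈ 1.3688

Sum = 3188050002127/2329089562800 ≈ 1.3688


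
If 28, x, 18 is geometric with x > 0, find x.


GM = √(28×18) = √504 = 22.4499

GM = 22.4499


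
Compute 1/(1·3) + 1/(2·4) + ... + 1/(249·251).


1/(k(k+2)) = (1/2)·(1/k - 1/(k+2)) (partial fractions)
Telescoping: Σ = (1/2)·(1 + 1/2 - 1/250 - 1/251) = 23406/31375

Sum = 23406/31375


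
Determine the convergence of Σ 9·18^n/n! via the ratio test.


aₙ = 9·18^n/n!
a_{n+1}/aₙ = 18^(n+1)/(n+1)! × n!/18^n  (constant 9 cancels)
= 18/(n+1)
L = lim(n→∞) 18/(n+1) = 0
L < 1 → series CONVERGES

Converges (ratio test: L = 0 < 1)


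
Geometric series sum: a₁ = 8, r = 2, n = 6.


Sₙ = 8×(2^6 - 1)/(2 - 1)
= 8×(64 - 1)/1
= 8×63/1
= 504

S_6 = 504


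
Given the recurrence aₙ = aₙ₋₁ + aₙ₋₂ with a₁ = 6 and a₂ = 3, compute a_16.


Computing iteratively: 6, 3, 9, 12, 21, 33, 54, 87, 141, 228, 369, 597, ...
a_16 = 4092

a_16 = 4092


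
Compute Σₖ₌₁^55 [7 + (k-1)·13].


aₙ = 7 + (55-1)×13 = 709
Sₙ = n(a₁+aₙ)/2 = 55×(7+709)/2
= 55×716/2 = 19690

S_55 = 19690


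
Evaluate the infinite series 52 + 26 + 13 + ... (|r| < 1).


S∞ = a₁/(1-r) = 52/(1 - 1/2)
= 52/(1/2)
= 104

S∞ = 104


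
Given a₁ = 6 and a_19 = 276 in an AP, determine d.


d = (aₙ - a₁)/(n-1)
= (276 - 6)/(19-1)
= 270/18 = 15

d = 15


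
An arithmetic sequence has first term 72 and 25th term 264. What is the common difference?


d = (aₙ - a₁)/(n-1)
= (264 - 72)/(25-1)
= 192/24 = 8

d = 8


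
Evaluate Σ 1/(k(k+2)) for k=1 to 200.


1/(k(k+2)) = (1/2)·(1/k - 1/(k+2)) (partial fractions)
Telescoping: Σ = (1/2)·(1 + 1/2 - 1/201 - 1/202) = 15125/20301

Sum = 15125/20301


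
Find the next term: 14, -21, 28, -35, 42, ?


Pattern: alternating sign, magnitude arithmetic (d=7)
Terms: 14, -21, 28, -35, 42
Next term = -49

Next term = -49


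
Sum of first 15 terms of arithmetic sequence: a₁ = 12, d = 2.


aₙ = 12 + (15-1)×2 = 40
Sₙ = n(a₁+aₙ)/2 = 15×(12+40)/2
= 15×52/2 = 390

S_15 = 390


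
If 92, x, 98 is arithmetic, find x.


AM = (92 + 98)/2 = 190/2 = 95

AM = 95


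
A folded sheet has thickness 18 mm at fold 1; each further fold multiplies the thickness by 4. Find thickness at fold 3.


aₙ = a₁·r^(n-1)
= 18×4^2
= 18×16
= 288

a_3 = 288


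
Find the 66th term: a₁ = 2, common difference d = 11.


aₙ = a₁ + (n-1)d
= 2 + (66-1)×11
= 2 + 715
= 717

a_66 = 717


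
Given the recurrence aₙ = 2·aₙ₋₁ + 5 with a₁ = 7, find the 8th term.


Computing step by step:
a_1 = 7
a_2 = 19
a_3 = 43
a_4 = 91
a_5 = 187
a_6 = 379
a_7 = 763
a_8 = 1531


a_8 = 1531


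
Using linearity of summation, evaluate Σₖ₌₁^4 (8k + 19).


Σ(8k+19) = 8·Σk + 19·n
= 8·10 + 19·4
= 80 + 76 = 156

Σ = 156


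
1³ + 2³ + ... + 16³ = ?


n(n+1)/2 = 16×17/2 = 136
Σk³ = 136² = 18496

Σk³ = 18496


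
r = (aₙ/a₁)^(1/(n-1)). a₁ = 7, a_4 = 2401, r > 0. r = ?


r^(n-1) = aₙ/a₁
r^3 = 2401/7 = 343
r = 343^(1/3)
= 7

r = 7


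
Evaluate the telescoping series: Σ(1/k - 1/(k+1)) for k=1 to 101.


Telescoping: adjacent terms cancel.
= 1/1 - 1/102
= 1 - 1/102 = 101/102

Sum = 101/102


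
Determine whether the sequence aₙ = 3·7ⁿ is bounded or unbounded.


aₙ = 3·7ⁿ → as n→∞, aₙ→∞ (since base 7 > 1)
No finite upper bound exists
The sequence is UNBOUNDED

Unbounded (aₙ → ∞ as n → ∞)


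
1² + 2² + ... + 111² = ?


n = 111
n(n+1)(2n+1)/6 = 111×112×223/6
= 2772336/6 = 462056

Σk² = 462056


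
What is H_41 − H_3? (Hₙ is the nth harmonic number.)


Σₖ₌4^41 1/k = 1/4 + 1/5 + 1/6 + ... + 1/41
= 49181003047232333/19914562703599200
≈ 2.4696

Sum = 49181003047232333/19914562703599200 ≈ 2.4696


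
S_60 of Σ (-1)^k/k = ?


S = -1 + 1/2 - 1/3 + 1/4 - 1/5 + 1/6 - 1/7 + 1/8 ± ...
= -0.6849
(Full series converges to -ln(2) ≈ -0.6931)

S_60 = -0.6849


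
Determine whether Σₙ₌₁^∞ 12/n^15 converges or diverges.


p-series test: Σ c/n^p converges if p > 1, diverges if p ≤ 1 (constant c > 0 doesn't affect convergence).
p = 15
15 > 1 → CONVERGES

Converges (p = 15 > 1)


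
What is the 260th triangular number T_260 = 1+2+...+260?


n(n+1)/2 = 260×261/2 = 67860/2 = 33930

Σk = 33930


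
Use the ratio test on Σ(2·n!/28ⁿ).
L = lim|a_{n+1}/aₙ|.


aₙ = 2·n!/28^n
a_{n+1}/aₙ = (n+1)!/28^(n+1) × 28^n/n!  (constant 2 cancels)
= (n+1)/28
L = lim(n→∞) (n+1)/28 = ∞
L > 1 → series DIVERGES

Diverges (ratio test: L = ∞ > 1)


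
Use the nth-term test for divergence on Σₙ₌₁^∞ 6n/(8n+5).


lim(n→∞) 6n/(8n+5) = 6/8 = 3/4  (divide numerator and denominator by n)
lim aₙ = 3/4 ≠ 0 → series DIVERGES

Diverges (lim aₙ = 3/4 ≠ 0)


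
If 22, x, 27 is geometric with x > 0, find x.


GM = √(22×27) = √594 = 24.3721

GM = 24.3721


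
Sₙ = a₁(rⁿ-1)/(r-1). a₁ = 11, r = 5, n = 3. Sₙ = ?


Sₙ = 11×(5^3 - 1)/(5 - 1)
= 11×(125 - 1)/4
= 11×124/4
= 341

S_3 = 341


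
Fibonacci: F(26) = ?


Fibonacci sequence: 1, 1, 2, 3, 5, 8, 13, 21, 34, 55, 89, ...
F(26) = 121393

F(26) = 121393


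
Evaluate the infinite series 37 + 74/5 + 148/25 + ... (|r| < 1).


S∞ = a₁/(1-r) = 37/(1 - 2/5)
= 37/(3/5)
= 185/3

S∞ = 185/3


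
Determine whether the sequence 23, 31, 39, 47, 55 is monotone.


Differences: 8, 8, 8, 8
All differences > 0 → strictly INCREASING

Monotonically increasing


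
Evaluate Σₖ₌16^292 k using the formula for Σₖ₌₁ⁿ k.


Σₖ₌16^292 k = Σₖ₌₁^292 k − Σₖ₌₁^15 k
= 292·293/2 − 15·16/2
= 42778 − 120 = 42658

Σk = 42658


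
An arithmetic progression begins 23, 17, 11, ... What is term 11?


aₙ = a₁ + (n-1)d
= 23 + (11-1)×-6
= 23 - 60
= -37

a_11 = -37


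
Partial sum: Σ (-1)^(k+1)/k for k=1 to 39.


S = 1 - 1/2 + 1/3 - 1/4 + 1/5 - 1/6 + 1/7 - 1/8 ± ...
= 0.7058
(Full series converges to +ln(2) ≈ +0.6931)

S_39 = 0.7058


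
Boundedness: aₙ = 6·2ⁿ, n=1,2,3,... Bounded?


aₙ = 6·2ⁿ → as n→∞, aₙ→∞ (since base 2 > 1)
No finite upper bound exists
The sequence is UNBOUNDED

Unbounded (aₙ → ∞ as n → ∞)


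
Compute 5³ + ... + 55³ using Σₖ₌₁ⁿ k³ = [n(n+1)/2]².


Σₖ₌5^55 k³ = [55·56/2]² − [4·5/2]²
= 2371600 − 100 = 2371500

Σk³ = 2371500


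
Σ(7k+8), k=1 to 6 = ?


Σ(7k+8) = 7·Σk + 8·n
= 7·21 + 8·6
= 147 + 48 = 195

Σ = 195


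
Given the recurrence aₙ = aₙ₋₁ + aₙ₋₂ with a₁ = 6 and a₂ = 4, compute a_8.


Computing iteratively: 6, 4, 10, 14, 24, 38, 62, 100
a_8 = 100

a_8 = 100


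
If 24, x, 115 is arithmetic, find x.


AM = (24 + 115)/2 = 139/2 = 69.5

AM = 69.5


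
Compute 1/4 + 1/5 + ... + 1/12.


Σₖ₌4^12 1/k = 1/4 + 1/5 + 1/6 + 1/7 + 1/8 + 1/9 + 1/10 + 1/11 + 1/12
= 35201/27720
≈ 1.2699

Sum = 35201/27720 ≈ 1.2699


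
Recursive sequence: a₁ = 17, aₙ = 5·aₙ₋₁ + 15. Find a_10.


Computing step by step:
a_1 = 17
a_2 = 100
a_3 = 515
a_4 = 2590
a_5 = 12965
a_6 = 64840
a_7 = 324215
a_8 = 1621090
a_9 = 8105465
a_10 = 40527340


a_10 = 40527340


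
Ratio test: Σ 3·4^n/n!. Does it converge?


aₙ = 3·4^n/n!
a_{n+1}/aₙ = 4^(n+1)/(n+1)! × n!/4^n  (constant 3 cancels)
= 4/(n+1)
L = lim(n→∞) 4/(n+1) = 0
L < 1 → series CONVERGES

Converges (ratio test: L = 0 < 1)


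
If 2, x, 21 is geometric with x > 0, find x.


GM = √(2×21) = √42 = 6.4807

GM = 6.4807


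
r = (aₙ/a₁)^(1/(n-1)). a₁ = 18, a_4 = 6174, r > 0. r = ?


r^(n-1) = aₙ/a₁
r^3 = 6174/18 = 343
r = 343^(1/3)
= 7

r = 7


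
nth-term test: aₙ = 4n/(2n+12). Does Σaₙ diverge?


lim(n→∞) 4n/(2n+12) = 4/2 = 2  (divide numerator and denominator by n)
lim aₙ = 2 ≠ 0 → series DIVERGES

Diverges (lim aₙ = 2 ≠ 0)


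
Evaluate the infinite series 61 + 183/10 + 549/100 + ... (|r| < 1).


S∞ = a₁/(1-r) = 61/(1 - 3/10)
= 61/(7/10)
= 610/7

S∞ = 610/7


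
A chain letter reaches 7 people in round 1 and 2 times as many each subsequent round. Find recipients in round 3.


aₙ = a₁·r^(n-1)
= 7×2^2
= 7×4
= 28

a_3 = 28


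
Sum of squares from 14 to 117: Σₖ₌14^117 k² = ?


Σₖ₌14^117 k² = Σₖ₌₁^117 k² − Σₖ₌₁^13 k²
= 117·118·235/6 − 13·14·27/6
= 540735 − 819 = 539916

Σk² = 539916


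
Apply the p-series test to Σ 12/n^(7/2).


p-series test: Σ c/n^p converges if p > 1, diverges if p ≤ 1 (constant c > 0 doesn't affect convergence).
p = 7/2
7/2 > 1 → CONVERGES

Converges (p = 7/2 > 1)


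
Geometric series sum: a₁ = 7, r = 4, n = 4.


Sₙ = 7×(4^4 - 1)/(4 - 1)
= 7×(256 - 1)/3
= 7×255/3
= 595

S_4 = 595


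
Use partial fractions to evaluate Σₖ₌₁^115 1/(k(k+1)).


1/(k(k+1)) = 1/k - 1/(k+1) (partial fractions)
Telescoping: Σ = 1 - 1/116 = 115/116

Sum = 115/116


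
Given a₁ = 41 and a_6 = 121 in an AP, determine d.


d = (aₙ - a₁)/(n-1)
= (121 - 41)/(6-1)
= 80/5 = 16

d = 16


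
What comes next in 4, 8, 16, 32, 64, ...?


Pattern: powers of 2: 2ⁿ
Terms: 4, 8, 16, 32, 64
Next term = 128

Next term = 128


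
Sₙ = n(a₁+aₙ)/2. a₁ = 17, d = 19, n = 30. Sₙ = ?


aₙ = 17 + (30-1)×19 = 568
Sₙ = n(a₁+aₙ)/2 = 30×(17+568)/2
= 30×585/2 = 8775

S_30 = 8775


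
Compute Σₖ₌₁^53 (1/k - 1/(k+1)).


Telescoping: adjacent terms cancel.
= 1/1 - 1/54
= 1 - 1/54 = 53/54

Sum = 53/54


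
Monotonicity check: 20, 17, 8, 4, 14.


Differences: -3, -9, -4, 10
Difference at position 4 is +10 (> 0) but position 1 is -3 (< 0) — sequence both rises and falls
→ NOT monotonic

Not monotonic


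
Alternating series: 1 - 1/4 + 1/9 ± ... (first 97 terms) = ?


S = 1 - 1/4 + 1/9 - 1/16 + 1/25 - 1/36 + 1/49 - 1/64 ± ...
= 0.8225
(Full series converges to +π²/12 ≈ +0.8225)

S_97 = 0.8225


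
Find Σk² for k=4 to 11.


Σₖ₌4^11 k² = Σₖ₌₁^11 k² − Σₖ₌₁^3 k²
= 11·12·23/6 − 3·4·7/6
= 506 − 14 = 492

Σk² = 492


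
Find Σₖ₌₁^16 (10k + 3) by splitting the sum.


Σ(10k+3) = 10·Σk + 3·n
= 10·136 + 3·16
= 1360 + 48 = 1408

Σ = 1408


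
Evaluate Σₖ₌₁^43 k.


n(n+1)/2 = 43×44/2 = 1892/2 = 946

Σk = 946


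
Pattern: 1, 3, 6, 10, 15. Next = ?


Pattern: triangular numbers: n(n+1)/2
Terms: 1, 3, 6, 10, 15
Next term = 21

Next term = 21


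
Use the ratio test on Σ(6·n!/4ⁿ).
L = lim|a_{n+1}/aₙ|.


aₙ = 6·n!/4^n
a_{n+1}/aₙ = (n+1)!/4^(n+1) × 4^n/n!  (constant 6 cancels)
= (n+1)/4
L = lim(n→∞) (n+1)/4 = ∞
L > 1 → series DIVERGES

Diverges (ratio test: L = ∞ > 1)


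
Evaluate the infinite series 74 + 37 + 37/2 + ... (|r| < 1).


S∞ = a₁/(1-r) = 74/(1 - 1/2)
= 74/(1/2)
= 148

S∞ = 148


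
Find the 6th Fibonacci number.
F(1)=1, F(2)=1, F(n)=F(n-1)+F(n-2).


Fibonacci sequence: 1, 1, 2, 3, 5, 8
F(6) = 8

F(6) = 8


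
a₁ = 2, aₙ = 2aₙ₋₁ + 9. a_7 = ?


Computing step by step:
a_1 = 2
a_2 = 13
a_3 = 35
a_4 = 79
a_5 = 167
a_6 = 343
a_7 = 695


a_7 = 695
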